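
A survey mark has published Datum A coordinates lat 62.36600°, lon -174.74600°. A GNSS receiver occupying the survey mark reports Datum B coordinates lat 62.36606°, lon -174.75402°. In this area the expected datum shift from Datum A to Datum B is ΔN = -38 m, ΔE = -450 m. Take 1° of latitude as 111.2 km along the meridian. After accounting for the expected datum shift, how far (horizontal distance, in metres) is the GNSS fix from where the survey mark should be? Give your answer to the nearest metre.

Observed coordinate differences: Δφ = +0.00006°, Δλ = -0.00802°.
Converting to metres (1° lat = 111200 m, cos φ = 0.463822): observed ΔN = 6.7 m, observed ΔE = -413.6 m.
Subtracting the expected shift leaves a residual of 6.7 − (-38) = 44.7 m north and -413.6 − (-450) = 36.4 m east.
Residual distance = √(44.7² + 36.4²) = 57.6 m.

58 m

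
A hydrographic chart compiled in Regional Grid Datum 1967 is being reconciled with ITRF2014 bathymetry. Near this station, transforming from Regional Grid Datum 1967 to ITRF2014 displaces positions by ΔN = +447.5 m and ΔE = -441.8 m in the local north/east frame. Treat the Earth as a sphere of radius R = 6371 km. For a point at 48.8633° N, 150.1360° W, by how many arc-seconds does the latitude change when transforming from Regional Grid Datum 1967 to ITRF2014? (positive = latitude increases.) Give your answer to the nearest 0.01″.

On a sphere of radius R, 1 rad of latitude = R, so Δφ = ΔN / R = 447.5 / 6371000 = 7.0240e-05 rad = 14.488″.

Δφ = 14.49″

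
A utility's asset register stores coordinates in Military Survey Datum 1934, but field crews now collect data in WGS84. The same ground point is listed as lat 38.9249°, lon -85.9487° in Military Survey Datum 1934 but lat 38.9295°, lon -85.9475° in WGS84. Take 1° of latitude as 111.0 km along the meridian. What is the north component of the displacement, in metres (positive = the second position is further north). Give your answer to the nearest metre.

ΔN = 511 m

Δφ = 38.9295° − 38.9249° = +0.0046°; Δλ = -85.9475° − -85.9487° = +0.0012°.
ΔN = Δφ × 111000 = 510.6 m; ΔE = Δλ × 111000 × cos(38.9249°) = +0.0012 × 111000 × 0.777970 = 103.6 m.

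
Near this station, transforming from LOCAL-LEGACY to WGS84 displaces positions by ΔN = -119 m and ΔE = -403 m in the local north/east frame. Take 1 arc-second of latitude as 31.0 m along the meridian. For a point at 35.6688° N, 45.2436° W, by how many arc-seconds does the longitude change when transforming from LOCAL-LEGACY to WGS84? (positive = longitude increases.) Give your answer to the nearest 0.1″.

Δλ = -16.0″

At latitude 35.6688°, cos φ = 0.812401.
1″ of longitude at this latitude = 31.00 × cos φ = 25.1844 m, so Δλ = -403.0 / 25.1844 = -16.002″.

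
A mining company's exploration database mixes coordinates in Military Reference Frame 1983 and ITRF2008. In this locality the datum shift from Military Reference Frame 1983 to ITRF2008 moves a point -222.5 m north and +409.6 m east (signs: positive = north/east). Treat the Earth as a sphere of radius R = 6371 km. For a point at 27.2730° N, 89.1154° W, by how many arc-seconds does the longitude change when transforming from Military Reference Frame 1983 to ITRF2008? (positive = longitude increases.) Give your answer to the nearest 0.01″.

Δλ = 14.92″

At latitude 27.2730°, cos φ = 0.888833.
One radian of longitude at latitude φ spans R cos φ, so Δλ = ΔE / (R cos φ) = 409.6 / (6371000 × 0.888833) = 7.2332e-05 rad = 14.920″.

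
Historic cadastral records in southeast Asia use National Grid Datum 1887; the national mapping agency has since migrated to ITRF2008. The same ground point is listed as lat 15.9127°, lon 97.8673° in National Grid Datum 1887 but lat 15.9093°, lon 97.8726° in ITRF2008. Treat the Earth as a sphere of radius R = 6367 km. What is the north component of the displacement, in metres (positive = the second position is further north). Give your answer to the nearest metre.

Δφ = 15.9093° − 15.9127° = -0.0034°; Δλ = 97.8726° − 97.8673° = +0.0053°.
1° along a meridian = πR/180 = 111125 m.
ΔN = Δφ × 111125 = -377.8 m; ΔE = Δλ × 111125 × cos(15.9127°) = +0.0053 × 111125 × 0.961681 = 566.4 m.

ΔN = -378 m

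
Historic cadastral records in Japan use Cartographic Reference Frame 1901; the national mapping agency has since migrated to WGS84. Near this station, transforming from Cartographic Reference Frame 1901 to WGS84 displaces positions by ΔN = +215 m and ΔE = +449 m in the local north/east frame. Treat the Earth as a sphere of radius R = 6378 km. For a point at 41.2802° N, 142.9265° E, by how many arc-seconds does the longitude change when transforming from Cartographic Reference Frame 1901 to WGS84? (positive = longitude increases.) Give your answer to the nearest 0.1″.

Δλ = 19.3″

At latitude 41.2802°, cos φ = 0.751492.
One radian of longitude at latitude φ spans R cos φ, so Δλ = ΔE / (R cos φ) = 449.0 / (6378000 × 0.751492) = 9.3678e-05 rad = 19.322″.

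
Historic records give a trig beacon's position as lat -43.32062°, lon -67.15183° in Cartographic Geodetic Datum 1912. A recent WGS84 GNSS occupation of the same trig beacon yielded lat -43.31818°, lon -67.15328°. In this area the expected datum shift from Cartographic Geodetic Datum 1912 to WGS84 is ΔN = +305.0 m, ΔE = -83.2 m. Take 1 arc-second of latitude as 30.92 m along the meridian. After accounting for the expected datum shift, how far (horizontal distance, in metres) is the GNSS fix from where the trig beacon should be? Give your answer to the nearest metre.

48 m

Observed coordinate differences: Δφ = +0.00244°, Δλ = -0.00145°.
Converting to metres (1° lat = 111312 m, cos φ = 0.727526): observed ΔN = 271.6 m, observed ΔE = -117.4 m.
Subtracting the expected shift leaves a residual of 271.6 − (305.0) = -33.4 m north and -117.4 − (-83.2) = -34.2 m east.
Residual distance = √((-33.4)² + (-34.2)²) = 47.8 m.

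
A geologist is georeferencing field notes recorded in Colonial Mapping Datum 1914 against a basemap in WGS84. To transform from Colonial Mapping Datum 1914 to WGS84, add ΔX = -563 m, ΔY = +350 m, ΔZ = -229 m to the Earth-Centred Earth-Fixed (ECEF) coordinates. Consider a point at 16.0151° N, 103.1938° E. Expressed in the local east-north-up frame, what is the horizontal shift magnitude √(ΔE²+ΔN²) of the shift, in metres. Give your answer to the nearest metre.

584 m

At φ = 16.0151°, λ = 103.1938°: sin φ = 0.275891, cos φ = 0.961189, sin λ = 0.973604, cos λ = -0.228246.
ΔE = −sin λ·ΔX + cos λ·ΔY = −(0.973604)·(-563) + (-0.228246)·(350) = 468.25 m.
ΔN = −sin φ cos λ·ΔX − sin φ sin λ·ΔY + cos φ·ΔZ = −(0.275891)(-0.228246)(-563) − (0.275891)(0.973604)(350) + (0.961189)(-229) = -349.58 m.
Horizontal magnitude = √(ΔE² + ΔN²) = √(468.25² + (-349.58)²) = 584.35 m.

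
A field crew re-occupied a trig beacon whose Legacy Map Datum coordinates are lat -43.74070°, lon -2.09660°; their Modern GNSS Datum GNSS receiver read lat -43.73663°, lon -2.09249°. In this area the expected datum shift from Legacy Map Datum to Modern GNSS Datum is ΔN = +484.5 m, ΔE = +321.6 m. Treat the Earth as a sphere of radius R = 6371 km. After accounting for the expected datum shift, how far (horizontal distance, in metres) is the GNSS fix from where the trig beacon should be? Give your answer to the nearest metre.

33 m

Observed coordinate differences: Δφ = +0.00407°, Δλ = +0.00411°.
Converting to metres (1° lat = 111195 m, cos φ = 0.722476): observed ΔN = 452.6 m, observed ΔE = 330.2 m.
Subtracting the expected shift leaves a residual of 452.6 − (484.5) = -31.9 m north and 330.2 − (321.6) = 8.6 m east.
Residual distance = √((-31.9)² + 8.6²) = 33.1 m.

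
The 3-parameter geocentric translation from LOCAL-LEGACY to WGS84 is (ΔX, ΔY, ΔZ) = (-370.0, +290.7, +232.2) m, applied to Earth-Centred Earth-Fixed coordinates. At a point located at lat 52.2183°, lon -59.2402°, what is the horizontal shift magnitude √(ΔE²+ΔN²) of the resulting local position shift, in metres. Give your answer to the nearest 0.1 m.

The local east axis at (φ, λ) is (−sin λ, cos λ, 0), so ΔE = −sin(-59.2402°)·(-370.0) + cos(-59.2402°)·290.7 = -169.27 m.
The local north axis is (−sin φ cos λ, −sin φ sin λ, cos φ), giving ΔN = 149.560 + 197.433 + 142.258 = 489.25 m.
Horizontal magnitude = √(ΔE² + ΔN²) = √((-169.27)² + 489.25²) = 517.71 m.

517.7 m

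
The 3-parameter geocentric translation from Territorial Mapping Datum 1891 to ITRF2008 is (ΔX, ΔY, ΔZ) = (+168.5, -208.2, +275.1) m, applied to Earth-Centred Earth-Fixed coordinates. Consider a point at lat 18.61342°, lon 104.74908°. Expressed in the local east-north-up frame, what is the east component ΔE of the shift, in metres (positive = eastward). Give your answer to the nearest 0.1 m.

ΔE = -109.9 m

At φ = 18.61342°, λ = 104.74908°: sin φ = 0.319181, cos φ = 0.947694, sin λ = 0.967050, cos λ = -0.254586.
ΔE = −sin λ·ΔX + cos λ·ΔY = −(0.967050)·(168.5) + (-0.254586)·(-208.2) = -109.94 m.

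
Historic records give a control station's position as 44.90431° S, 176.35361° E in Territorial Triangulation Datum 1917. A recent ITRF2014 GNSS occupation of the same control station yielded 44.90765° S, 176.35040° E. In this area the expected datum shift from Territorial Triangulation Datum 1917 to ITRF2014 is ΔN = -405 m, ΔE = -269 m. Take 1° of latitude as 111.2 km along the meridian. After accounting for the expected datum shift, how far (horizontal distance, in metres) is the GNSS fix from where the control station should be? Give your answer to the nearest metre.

37 m

Observed coordinate differences: Δφ = -0.00334°, Δλ = -0.00321°.
Converting to metres (1° lat = 111200 m, cos φ = 0.708287): observed ΔN = -371.4 m, observed ΔE = -252.8 m.
Subtracting the expected shift leaves a residual of -371.4 − (-405) = 33.6 m north and -252.8 − (-269) = 16.2 m east.
Residual distance = √(33.6² + 16.2²) = 37.3 m.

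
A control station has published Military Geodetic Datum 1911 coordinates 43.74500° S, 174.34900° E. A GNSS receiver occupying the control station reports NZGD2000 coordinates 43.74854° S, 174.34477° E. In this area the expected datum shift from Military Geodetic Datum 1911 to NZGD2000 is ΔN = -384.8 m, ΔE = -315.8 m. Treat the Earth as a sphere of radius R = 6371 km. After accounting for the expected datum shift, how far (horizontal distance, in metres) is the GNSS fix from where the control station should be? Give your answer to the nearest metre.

Observed coordinate differences: Δφ = -0.00354°, Δλ = -0.00423°.
Converting to metres (1° lat = 111195 m, cos φ = 0.722424): observed ΔN = -393.6 m, observed ΔE = -339.8 m.
Subtracting the expected shift leaves a residual of -393.6 − (-384.8) = -8.8 m north and -339.8 − (-315.8) = -24.0 m east.
Residual distance = √((-8.8)² + (-24.0)²) = 25.6 m.

26 m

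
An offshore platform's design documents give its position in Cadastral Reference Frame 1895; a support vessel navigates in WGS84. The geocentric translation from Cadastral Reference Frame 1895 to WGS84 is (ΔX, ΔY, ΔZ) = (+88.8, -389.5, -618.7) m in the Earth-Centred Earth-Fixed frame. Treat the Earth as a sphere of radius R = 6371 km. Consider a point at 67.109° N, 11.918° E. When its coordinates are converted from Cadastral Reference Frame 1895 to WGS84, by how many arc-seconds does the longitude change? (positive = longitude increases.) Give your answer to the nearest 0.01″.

Δλ = -33.25″

sin φ = 0.921247, cos φ = 0.388979, sin λ = 0.206512, cos λ = 0.978444.
East component: ΔE = −sin λ·ΔX + cos λ·ΔY = −(0.206512)(88.8) + (0.978444)(-389.5) = -399.44 m.
1° of latitude spans πR/180 = 111195 m; at latitude φ, 1° of longitude spans that × cos φ = 43252.5 m, so Δλ = -399.44 / 43252.5 × 3600 = -33.246″.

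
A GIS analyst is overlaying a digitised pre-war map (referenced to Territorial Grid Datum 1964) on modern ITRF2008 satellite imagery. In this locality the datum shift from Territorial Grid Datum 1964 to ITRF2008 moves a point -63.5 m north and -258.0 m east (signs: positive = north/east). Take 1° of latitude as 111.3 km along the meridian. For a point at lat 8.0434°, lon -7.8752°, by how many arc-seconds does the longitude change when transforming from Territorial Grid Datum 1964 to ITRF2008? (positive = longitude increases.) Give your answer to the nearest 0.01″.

Δλ = -8.43″

At latitude 8.0434°, cos φ = 0.990162.
1° of longitude at this latitude = 111.3 × cos φ = 110.21 km, so Δλ = -258.0 / 110205.1 = -0.0023411° = -8.428″.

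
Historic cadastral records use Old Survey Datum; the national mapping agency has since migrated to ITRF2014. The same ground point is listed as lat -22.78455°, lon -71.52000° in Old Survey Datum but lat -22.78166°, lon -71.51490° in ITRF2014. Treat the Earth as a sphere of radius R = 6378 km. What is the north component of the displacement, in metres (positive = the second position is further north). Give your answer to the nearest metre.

ΔN = 322 m

Δφ = -22.78166° − -22.78455° = +0.00289°; Δλ = -71.51490° − -71.52000° = +0.00510°.
1° along a meridian = πR/180 = 111317 m.
ΔN = Δφ × 111317 = 321.7 m; ΔE = Δλ × 111317 × cos(-22.78455°) = +0.00510 × 111317 × 0.921968 = 523.4 m.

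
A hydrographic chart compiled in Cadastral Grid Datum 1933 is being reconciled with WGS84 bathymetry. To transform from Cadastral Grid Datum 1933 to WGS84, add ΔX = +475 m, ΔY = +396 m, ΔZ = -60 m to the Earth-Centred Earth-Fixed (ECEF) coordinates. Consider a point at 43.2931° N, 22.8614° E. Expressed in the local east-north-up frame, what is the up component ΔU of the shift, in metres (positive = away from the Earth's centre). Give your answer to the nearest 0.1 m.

ΔU = 389.4 m

At φ = 43.2931°, λ = 22.8614°: sin φ = 0.685731, cos φ = 0.727855, sin λ = 0.388503, cos λ = 0.921447.
ΔU = cos φ cos λ·ΔX + cos φ sin λ·ΔY + sin φ·ΔZ = (0.727855)(0.921447)(475) + (0.727855)(0.388503)(396) + (0.685731)(-60) = 389.41 m.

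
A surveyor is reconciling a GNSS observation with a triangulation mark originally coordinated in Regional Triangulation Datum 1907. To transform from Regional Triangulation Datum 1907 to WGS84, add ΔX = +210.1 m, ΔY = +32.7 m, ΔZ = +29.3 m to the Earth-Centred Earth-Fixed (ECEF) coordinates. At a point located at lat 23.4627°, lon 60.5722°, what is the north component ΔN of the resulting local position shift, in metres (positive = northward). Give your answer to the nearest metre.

ΔN = -26 m

The local north axis is (−sin φ cos λ, −sin φ sin λ, cos φ), giving ΔN = -41.100 − 11.340 + 26.877 = -25.56 m.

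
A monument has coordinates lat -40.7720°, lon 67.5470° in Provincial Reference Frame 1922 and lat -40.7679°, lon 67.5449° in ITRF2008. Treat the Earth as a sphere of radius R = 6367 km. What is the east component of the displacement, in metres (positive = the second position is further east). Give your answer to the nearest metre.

ΔE = -177 m

Δφ = -40.7679° − -40.7720° = +0.0041°; Δλ = 67.5449° − 67.5470° = -0.0021°.
1° along a meridian = πR/180 = 111125 m.
ΔN = Δφ × 111125 = 455.6 m; ΔE = Δλ × 111125 × cos(-40.7720°) = -0.0021 × 111125 × 0.757314 = -176.7 m.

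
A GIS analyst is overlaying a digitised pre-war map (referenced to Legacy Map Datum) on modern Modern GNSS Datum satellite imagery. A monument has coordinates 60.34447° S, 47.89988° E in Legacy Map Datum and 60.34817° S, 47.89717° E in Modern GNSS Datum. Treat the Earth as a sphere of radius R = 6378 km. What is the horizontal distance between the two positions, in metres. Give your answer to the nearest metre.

438 m

Δφ = -60.34817° − -60.34447° = -0.00370°; Δλ = 47.89717° − 47.89988° = -0.00271°.
1° along a meridian = πR/180 = 111317 m.
ΔN = Δφ × 111317 = -411.9 m; ΔE = Δλ × 111317 × cos(-60.34447°) = -0.00271 × 111317 × 0.494784 = -149.3 m.
Distance = √(ΔE² + ΔN²) = √((-149.3)² + (-411.9)²) = 438.1 m.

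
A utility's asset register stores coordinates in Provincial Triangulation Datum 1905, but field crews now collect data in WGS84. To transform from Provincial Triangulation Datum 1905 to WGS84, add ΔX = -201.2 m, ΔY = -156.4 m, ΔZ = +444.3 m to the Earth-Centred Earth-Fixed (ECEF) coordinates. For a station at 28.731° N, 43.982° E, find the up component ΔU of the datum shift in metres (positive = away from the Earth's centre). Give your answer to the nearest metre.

At φ = 28.731°, λ = 43.982°: sin φ = 0.480698, cos φ = 0.876886, sin λ = 0.694432, cos λ = 0.719558.
ΔU = cos φ cos λ·ΔX + cos φ sin λ·ΔY + sin φ·ΔZ = (0.876886)(0.719558)(-201.2) + (0.876886)(0.694432)(-156.4) + (0.480698)(444.3) = -8.62 m.

ΔU = -9 m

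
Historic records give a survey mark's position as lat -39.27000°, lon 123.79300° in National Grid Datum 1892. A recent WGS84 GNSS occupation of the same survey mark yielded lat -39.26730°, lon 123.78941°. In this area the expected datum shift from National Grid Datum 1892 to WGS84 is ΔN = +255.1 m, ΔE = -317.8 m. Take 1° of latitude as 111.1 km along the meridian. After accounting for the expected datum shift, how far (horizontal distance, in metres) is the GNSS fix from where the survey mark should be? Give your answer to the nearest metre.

46 m

Observed coordinate differences: Δφ = +0.00270°, Δλ = -0.00359°.
Converting to metres (1° lat = 111100 m, cos φ = 0.774172): observed ΔN = 300.0 m, observed ΔE = -308.8 m.
Subtracting the expected shift leaves a residual of 300.0 − (255.1) = 44.9 m north and -308.8 − (-317.8) = 9.0 m east.
Residual distance = √(44.9² + 9.0²) = 45.8 m.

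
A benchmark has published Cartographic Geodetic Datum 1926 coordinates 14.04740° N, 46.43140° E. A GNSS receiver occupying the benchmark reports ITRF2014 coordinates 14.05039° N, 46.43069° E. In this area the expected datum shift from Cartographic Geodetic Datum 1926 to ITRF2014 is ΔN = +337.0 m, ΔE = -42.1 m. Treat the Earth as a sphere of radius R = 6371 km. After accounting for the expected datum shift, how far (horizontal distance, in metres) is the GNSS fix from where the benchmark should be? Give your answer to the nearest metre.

Observed coordinate differences: Δφ = +0.00299°, Δλ = -0.00071°.
Converting to metres (1° lat = 111195 m, cos φ = 0.970095): observed ΔN = 332.5 m, observed ΔE = -76.6 m.
Subtracting the expected shift leaves a residual of 332.5 − (337.0) = -4.5 m north and -76.6 − (-42.1) = -34.5 m east.
Residual distance = √((-4.5)² + (-34.5)²) = 34.8 m.

35 m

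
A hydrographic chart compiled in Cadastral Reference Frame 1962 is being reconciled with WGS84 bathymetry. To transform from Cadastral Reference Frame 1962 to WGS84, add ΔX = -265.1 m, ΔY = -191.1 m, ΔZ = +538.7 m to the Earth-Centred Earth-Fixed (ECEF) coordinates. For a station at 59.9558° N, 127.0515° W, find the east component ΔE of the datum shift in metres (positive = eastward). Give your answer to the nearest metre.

At φ = 59.9558°, λ = -127.0515°: sin φ = 0.865639, cos φ = 0.500668, sin λ = -0.798094, cos λ = -0.602533.
ΔE = −sin λ·ΔX + cos λ·ΔY = −(-0.798094)·(-265.1) + (-0.602533)·(-191.1) = -96.43 m.

ΔE = -96 m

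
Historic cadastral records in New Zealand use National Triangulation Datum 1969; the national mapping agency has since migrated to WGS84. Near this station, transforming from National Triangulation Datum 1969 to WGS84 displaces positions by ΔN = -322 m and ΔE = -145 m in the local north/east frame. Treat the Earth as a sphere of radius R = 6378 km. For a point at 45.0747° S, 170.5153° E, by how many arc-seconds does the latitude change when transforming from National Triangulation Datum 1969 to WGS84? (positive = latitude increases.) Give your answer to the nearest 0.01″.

On a sphere of radius R, 1 rad of latitude = R, so Δφ = ΔN / R = -322.0 / 6378000 = -5.0486e-05 rad = -10.413″.

Δφ = -10.41″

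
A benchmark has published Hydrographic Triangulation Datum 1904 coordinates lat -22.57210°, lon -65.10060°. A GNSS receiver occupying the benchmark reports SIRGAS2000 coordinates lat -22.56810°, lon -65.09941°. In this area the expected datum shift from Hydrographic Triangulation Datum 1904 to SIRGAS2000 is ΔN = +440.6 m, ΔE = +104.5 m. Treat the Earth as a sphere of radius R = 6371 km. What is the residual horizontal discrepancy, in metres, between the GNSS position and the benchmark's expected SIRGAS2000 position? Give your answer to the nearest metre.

Observed coordinate differences: Δφ = +0.00400°, Δλ = +0.00119°.
Converting to metres (1° lat = 111195 m, cos φ = 0.923397): observed ΔN = 444.8 m, observed ΔE = 122.2 m.
Subtracting the expected shift leaves a residual of 444.8 − (440.6) = 4.2 m north and 122.2 − (104.5) = 17.7 m east.
Residual distance = √(4.2² + 17.7²) = 18.2 m.

18 m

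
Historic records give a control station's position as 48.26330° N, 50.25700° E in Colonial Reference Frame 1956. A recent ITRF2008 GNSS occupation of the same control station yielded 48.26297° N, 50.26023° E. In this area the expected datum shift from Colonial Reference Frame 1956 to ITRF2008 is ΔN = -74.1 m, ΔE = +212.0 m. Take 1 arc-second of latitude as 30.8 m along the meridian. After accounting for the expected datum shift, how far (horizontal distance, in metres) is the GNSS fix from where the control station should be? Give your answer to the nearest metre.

46 m

Observed coordinate differences: Δφ = -0.00033°, Δλ = +0.00323°.
Converting to metres (1° lat = 110880 m, cos φ = 0.665708): observed ΔN = -36.6 m, observed ΔE = 238.4 m.
Subtracting the expected shift leaves a residual of -36.6 − (-74.1) = 37.5 m north and 238.4 − (212.0) = 26.4 m east.
Residual distance = √(37.5² + 26.4²) = 45.9 m.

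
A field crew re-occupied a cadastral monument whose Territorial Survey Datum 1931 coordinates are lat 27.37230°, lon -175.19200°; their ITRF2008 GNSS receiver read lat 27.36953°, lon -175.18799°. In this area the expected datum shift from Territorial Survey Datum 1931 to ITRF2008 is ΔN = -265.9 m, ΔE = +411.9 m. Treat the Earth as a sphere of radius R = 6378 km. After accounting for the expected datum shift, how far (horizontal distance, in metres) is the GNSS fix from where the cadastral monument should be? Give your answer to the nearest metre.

Observed coordinate differences: Δφ = -0.00277°, Δλ = +0.00401°.
Converting to metres (1° lat = 111317 m, cos φ = 0.888038): observed ΔN = -308.3 m, observed ΔE = 396.4 m.
Subtracting the expected shift leaves a residual of -308.3 − (-265.9) = -42.4 m north and 396.4 − (411.9) = -15.5 m east.
Residual distance = √((-42.4)² + (-15.5)²) = 45.2 m.

45 m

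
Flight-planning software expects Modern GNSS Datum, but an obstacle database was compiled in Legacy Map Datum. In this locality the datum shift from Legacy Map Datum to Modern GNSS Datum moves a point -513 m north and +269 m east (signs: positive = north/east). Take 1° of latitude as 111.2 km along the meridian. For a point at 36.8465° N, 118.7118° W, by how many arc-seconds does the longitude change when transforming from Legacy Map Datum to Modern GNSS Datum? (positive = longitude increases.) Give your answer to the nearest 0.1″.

At latitude 36.8465°, cos φ = 0.800245.
1° of longitude at this latitude = 111.2 × cos φ = 88.99 km, so Δλ = 269.0 / 88987.2 = 0.0030229° = 10.882″.

Δλ = 10.9″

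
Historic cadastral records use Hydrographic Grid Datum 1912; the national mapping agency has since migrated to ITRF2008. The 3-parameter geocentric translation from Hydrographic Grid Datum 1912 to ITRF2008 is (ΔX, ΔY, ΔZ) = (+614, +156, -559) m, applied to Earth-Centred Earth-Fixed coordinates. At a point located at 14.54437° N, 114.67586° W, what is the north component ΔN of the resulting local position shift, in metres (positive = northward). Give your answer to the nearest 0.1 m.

ΔN = -441.1 m

The local north axis is (−sin φ cos λ, −sin φ sin λ, cos φ), giving ΔN = 64.373 + 35.599 − 541.086 = -441.11 m.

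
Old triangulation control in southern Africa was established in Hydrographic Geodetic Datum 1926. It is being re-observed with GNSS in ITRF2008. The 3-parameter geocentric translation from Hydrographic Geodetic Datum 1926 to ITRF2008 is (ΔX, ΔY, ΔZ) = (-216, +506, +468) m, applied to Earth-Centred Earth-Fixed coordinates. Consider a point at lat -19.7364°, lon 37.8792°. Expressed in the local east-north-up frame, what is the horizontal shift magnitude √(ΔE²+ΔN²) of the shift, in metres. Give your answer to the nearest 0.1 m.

721.8 m

At φ = -19.7364°, λ = 37.8792°: sin φ = -0.337693, cos φ = 0.941256, sin λ = 0.613999, cos λ = 0.789307.
ΔE = −sin λ·ΔX + cos λ·ΔY = −(0.613999)·(-216) + (0.789307)·(506) = 532.01 m.
ΔN = −sin φ cos λ·ΔX − sin φ sin λ·ΔY + cos φ·ΔZ = −(-0.337693)(0.789307)(-216) − (-0.337693)(0.613999)(506) + (0.941256)(468) = 487.85 m.
Horizontal magnitude = √(ΔE² + ΔN²) = √(532.01² + 487.85²) = 721.83 m.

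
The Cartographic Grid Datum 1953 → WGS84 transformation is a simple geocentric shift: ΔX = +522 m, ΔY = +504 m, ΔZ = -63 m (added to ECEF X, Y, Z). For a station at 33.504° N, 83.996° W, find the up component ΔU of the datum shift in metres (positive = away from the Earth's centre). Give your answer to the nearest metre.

At φ = 33.504°, λ = -83.996°: sin φ = 0.551995, cos φ = 0.833847, sin λ = -0.994515, cos λ = 0.104598.
ΔU = cos φ cos λ·ΔX + cos φ sin λ·ΔY + sin φ·ΔZ = (0.833847)(0.104598)(522) + (0.833847)(-0.994515)(504) + (0.551995)(-63) = -407.20 m.

ΔU = -407 m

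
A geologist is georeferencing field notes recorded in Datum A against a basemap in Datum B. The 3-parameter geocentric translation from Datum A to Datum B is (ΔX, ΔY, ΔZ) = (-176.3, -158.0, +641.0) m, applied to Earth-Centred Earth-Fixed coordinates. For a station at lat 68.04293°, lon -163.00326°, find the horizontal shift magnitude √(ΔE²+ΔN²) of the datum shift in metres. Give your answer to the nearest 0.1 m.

The local east axis at (φ, λ) is (−sin λ, cos λ, 0), so ΔE = −sin(-163.00326°)·(-176.3) + cos(-163.00326°)·(-158.0) = 99.56 m.
The local north axis is (−sin φ cos λ, −sin φ sin λ, cos φ), giving ΔN = -156.370 − 42.836 + 239.677 = 40.47 m.
Horizontal magnitude = √(ΔE² + ΔN²) = √(99.56² + 40.47²) = 107.47 m.

107.5 m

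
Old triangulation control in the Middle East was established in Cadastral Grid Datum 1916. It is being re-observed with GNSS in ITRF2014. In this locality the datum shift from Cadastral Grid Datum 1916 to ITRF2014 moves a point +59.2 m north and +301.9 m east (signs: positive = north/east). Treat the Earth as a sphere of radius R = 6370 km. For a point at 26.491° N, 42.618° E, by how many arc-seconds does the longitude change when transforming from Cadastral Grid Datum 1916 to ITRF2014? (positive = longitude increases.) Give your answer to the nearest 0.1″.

Δλ = 10.9″

At latitude 26.491°, cos φ = 0.895004.
One radian of longitude at latitude φ spans R cos φ, so Δλ = ΔE / (R cos φ) = 301.9 / (6370000 × 0.895004) = 5.2954e-05 rad = 10.923″.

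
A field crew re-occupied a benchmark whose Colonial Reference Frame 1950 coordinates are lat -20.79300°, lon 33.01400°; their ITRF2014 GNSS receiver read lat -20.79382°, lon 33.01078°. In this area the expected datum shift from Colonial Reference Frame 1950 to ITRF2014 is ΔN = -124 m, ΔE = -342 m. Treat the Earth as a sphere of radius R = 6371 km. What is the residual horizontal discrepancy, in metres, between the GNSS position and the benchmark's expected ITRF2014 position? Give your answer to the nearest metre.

34 m

Observed coordinate differences: Δφ = -0.00082°, Δλ = -0.00322°.
Converting to metres (1° lat = 111195 m, cos φ = 0.934869): observed ΔN = -91.2 m, observed ΔE = -334.7 m.
Subtracting the expected shift leaves a residual of -91.2 − (-124) = 32.8 m north and -334.7 − (-342) = 7.3 m east.
Residual distance = √(32.8² + 7.3²) = 33.6 m.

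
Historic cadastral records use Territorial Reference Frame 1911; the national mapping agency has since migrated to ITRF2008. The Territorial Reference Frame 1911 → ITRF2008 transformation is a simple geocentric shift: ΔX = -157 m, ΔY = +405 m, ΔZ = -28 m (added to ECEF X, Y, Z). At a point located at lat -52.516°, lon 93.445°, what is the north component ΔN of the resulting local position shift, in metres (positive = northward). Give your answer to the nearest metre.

At φ = -52.516°, λ = 93.445°: sin φ = -0.793523, cos φ = 0.608540, sin λ = 0.998193, cos λ = -0.060090.
ΔN = −sin φ cos λ·ΔX − sin φ sin λ·ΔY + cos φ·ΔZ = −(-0.793523)(-0.060090)(-157) − (-0.793523)(0.998193)(405) + (0.608540)(-28) = 311.24 m.

ΔN = 311 m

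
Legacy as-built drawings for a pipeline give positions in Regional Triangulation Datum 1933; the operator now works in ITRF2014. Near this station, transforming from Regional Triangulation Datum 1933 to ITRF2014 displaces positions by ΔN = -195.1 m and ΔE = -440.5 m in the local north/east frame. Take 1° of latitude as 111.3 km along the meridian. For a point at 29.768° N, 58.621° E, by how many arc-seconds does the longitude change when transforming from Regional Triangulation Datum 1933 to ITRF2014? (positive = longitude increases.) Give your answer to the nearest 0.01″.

Δλ = -16.41″

At latitude 29.768°, cos φ = 0.868043.
1° of longitude at this latitude = 111.3 × cos φ = 96.61 km, so Δλ = -440.5 / 96613.2 = -0.0045594° = -16.414″.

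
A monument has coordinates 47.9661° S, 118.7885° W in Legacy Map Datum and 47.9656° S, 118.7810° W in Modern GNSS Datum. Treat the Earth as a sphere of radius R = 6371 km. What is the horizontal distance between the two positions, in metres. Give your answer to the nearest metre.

561 m

Δφ = -47.9656° − -47.9661° = +0.0005°; Δλ = -118.7810° − -118.7885° = +0.0075°.
1° along a meridian = πR/180 = 111195 m.
ΔN = Δφ × 111195 = 55.6 m; ΔE = Δλ × 111195 × cos(-47.9661°) = +0.0075 × 111195 × 0.669570 = 558.4 m.
Distance = √(ΔE² + ΔN²) = √(558.4² + 55.6²) = 561.2 m.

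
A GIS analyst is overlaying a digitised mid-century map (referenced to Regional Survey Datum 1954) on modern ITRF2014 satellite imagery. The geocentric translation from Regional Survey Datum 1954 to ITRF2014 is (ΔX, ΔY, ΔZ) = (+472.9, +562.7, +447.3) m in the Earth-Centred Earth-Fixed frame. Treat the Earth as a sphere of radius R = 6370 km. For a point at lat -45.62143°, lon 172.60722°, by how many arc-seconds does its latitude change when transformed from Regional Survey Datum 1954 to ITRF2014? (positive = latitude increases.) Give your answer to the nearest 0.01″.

sin φ = -0.714734, cos φ = 0.699396, sin λ = 0.128671, cos λ = -0.991687.
North component: ΔN = −sin φ cos λ·ΔX − sin φ sin λ·ΔY + cos φ·ΔZ = −(-0.714734)(-0.991687)(472.9) − (-0.714734)(0.128671)(562.7) + (0.699396)(447.3) = 29.40 m.
1° of latitude spans πR/180 = 111177 m, so Δφ = 29.40 / 111177 × 3600 = 0.952″.

Δφ = 0.95″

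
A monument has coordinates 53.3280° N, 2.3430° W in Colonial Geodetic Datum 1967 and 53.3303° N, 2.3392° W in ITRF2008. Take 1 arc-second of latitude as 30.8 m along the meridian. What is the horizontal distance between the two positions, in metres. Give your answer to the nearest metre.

358 m

Δφ = 53.3303° − 53.3280° = +0.0023°; Δλ = -2.3392° − -2.3430° = +0.0038°.
1° of latitude = 3600 × 30.80 = 110880 m.
ΔN = Δφ × 110880 = 255.0 m; ΔE = Δλ × 110880 × cos(53.3280°) = +0.0038 × 110880 × 0.597233 = 251.6 m.
Distance = √(ΔE² + ΔN²) = √(251.6² + 255.0²) = 358.3 m.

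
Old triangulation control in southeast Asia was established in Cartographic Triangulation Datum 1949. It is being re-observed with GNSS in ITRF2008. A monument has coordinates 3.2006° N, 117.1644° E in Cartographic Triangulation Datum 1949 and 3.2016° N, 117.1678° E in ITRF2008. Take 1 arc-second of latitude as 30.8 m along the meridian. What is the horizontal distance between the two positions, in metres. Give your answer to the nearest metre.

392 m

Δφ = 3.2016° − 3.2006° = +0.0010°; Δλ = 117.1678° − 117.1644° = +0.0034°.
1° of latitude = 3600 × 30.80 = 110880 m.
ΔN = Δφ × 110880 = 110.9 m; ΔE = Δλ × 110880 × cos(3.2006°) = +0.0034 × 110880 × 0.998440 = 376.4 m.
Distance = √(ΔE² + ΔN²) = √(376.4² + 110.9²) = 392.4 m.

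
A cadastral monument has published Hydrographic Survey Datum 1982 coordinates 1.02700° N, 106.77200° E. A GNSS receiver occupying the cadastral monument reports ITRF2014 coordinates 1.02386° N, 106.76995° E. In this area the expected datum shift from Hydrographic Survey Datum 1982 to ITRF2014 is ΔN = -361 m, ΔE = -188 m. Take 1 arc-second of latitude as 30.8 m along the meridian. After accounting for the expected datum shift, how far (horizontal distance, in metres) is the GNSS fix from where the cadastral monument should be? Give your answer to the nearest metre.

Observed coordinate differences: Δφ = -0.00314°, Δλ = -0.00205°.
Converting to metres (1° lat = 110880 m, cos φ = 0.999839): observed ΔN = -348.2 m, observed ΔE = -227.3 m.
Subtracting the expected shift leaves a residual of -348.2 − (-361) = 12.8 m north and -227.3 − (-188) = -39.3 m east.
Residual distance = √(12.8² + (-39.3)²) = 41.3 m.

41 m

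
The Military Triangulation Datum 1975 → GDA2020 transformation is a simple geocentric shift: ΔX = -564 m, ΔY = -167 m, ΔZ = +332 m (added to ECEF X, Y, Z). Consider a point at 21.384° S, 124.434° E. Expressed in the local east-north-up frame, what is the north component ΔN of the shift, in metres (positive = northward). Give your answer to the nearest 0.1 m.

At φ = -21.384°, λ = 124.434°: sin φ = -0.364617, cos φ = 0.931158, sin λ = 0.824778, cos λ = -0.565457.
ΔN = −sin φ cos λ·ΔX − sin φ sin λ·ΔY + cos φ·ΔZ = −(-0.364617)(-0.565457)(-564) − (-0.364617)(0.824778)(-167) + (0.931158)(332) = 375.21 m.

ΔN = 375.2 m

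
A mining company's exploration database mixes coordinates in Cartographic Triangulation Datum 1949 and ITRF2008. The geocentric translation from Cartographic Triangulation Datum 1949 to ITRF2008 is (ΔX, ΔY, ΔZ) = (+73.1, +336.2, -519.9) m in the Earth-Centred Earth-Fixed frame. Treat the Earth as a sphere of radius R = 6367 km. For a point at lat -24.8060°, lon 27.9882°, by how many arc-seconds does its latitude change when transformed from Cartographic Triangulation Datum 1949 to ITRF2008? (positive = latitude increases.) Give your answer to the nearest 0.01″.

sin φ = -0.419547, cos φ = 0.907734, sin λ = 0.469290, cos λ = 0.883044.
North component: ΔN = −sin φ cos λ·ΔX − sin φ sin λ·ΔY + cos φ·ΔZ = −(-0.419547)(0.883044)(73.1) − (-0.419547)(0.469290)(336.2) + (0.907734)(-519.9) = -378.65 m.
1° of latitude spans πR/180 = 111125 m, so Δφ = -378.65 / 111125 × 3600 = -12.267″.

Δφ = -12.27″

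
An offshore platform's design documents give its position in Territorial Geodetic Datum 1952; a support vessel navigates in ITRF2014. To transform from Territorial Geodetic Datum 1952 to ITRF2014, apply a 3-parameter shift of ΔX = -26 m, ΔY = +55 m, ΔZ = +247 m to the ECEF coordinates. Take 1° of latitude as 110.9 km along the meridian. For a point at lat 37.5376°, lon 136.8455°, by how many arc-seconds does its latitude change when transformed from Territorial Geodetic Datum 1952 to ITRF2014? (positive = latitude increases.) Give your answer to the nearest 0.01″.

sin φ = 0.609282, cos φ = 0.792954, sin λ = 0.683968, cos λ = -0.729512.
North component: ΔN = −sin φ cos λ·ΔX − sin φ sin λ·ΔY + cos φ·ΔZ = −(0.609282)(-0.729512)(-26) − (0.609282)(0.683968)(55) + (0.792954)(247) = 161.38 m.
1° of latitude spans 110900 m, so Δφ = 161.38 / 110900 × 3600 = 5.239″.

Δφ = 5.24″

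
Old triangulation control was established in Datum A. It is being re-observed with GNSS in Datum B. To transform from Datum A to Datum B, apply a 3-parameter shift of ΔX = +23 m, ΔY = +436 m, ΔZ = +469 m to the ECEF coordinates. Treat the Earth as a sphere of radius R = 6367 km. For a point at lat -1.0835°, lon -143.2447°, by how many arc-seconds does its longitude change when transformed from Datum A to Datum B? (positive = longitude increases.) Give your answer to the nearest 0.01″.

sin φ = -0.018910, cos φ = 0.999821, sin λ = -0.598399, cos λ = -0.801198.
East component: ΔE = −sin λ·ΔX + cos λ·ΔY = −(-0.598399)(23) + (-0.801198)(436) = -335.56 m.
1° of latitude spans πR/180 = 111125 m; at latitude φ, 1° of longitude spans that × cos φ = 111105.2 m, so Δλ = -335.56 / 111105.2 × 3600 = -10.873″.

Δλ = -10.87″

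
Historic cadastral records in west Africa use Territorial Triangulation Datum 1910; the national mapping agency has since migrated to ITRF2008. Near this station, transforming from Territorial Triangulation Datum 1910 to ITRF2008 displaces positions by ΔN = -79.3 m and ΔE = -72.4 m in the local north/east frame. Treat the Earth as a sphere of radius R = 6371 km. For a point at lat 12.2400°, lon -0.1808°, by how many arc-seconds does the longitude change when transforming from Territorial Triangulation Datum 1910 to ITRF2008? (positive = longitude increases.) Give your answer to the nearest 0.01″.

Δλ = -2.40″

At latitude 12.2400°, cos φ = 0.977268.
One radian of longitude at latitude φ spans R cos φ, so Δλ = ΔE / (R cos φ) = -72.4 / (6371000 × 0.977268) = -1.1628e-05 rad = -2.399″.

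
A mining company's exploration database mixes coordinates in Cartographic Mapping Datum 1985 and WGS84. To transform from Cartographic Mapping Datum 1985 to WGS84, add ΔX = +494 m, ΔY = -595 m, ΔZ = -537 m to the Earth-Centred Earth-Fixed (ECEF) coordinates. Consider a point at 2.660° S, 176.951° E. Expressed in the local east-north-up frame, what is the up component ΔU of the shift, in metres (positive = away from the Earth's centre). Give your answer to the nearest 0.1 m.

ΔU = -499.5 m

At φ = -2.660°, λ = 176.951°: sin φ = -0.046409, cos φ = 0.998923, sin λ = 0.053190, cos λ = -0.998584.
ΔU = cos φ cos λ·ΔX + cos φ sin λ·ΔY + sin φ·ΔZ = (0.998923)(-0.998584)(494) + (0.998923)(0.053190)(-595) + (-0.046409)(-537) = -499.46 m.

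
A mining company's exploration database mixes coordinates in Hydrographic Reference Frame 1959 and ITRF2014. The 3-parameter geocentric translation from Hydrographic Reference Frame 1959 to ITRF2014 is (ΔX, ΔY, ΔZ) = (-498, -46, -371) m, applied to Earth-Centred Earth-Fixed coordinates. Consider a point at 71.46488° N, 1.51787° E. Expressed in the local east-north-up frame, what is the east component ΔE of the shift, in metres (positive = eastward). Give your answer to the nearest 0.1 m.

At φ = 71.46488°, λ = 1.51787°: sin φ = 0.948129, cos φ = 0.317886, sin λ = 0.026489, cos λ = 0.999649.
ΔE = −sin λ·ΔX + cos λ·ΔY = −(0.026489)·(-498) + (0.999649)·(-46) = -32.79 m.

ΔE = -32.8 m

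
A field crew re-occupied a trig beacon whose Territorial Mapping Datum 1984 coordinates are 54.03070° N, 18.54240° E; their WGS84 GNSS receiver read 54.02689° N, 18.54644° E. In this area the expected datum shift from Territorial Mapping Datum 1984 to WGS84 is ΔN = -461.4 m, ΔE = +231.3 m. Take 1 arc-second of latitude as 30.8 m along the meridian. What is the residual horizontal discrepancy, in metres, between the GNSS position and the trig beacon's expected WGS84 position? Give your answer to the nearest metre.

50 m

Observed coordinate differences: Δφ = -0.00381°, Δλ = +0.00404°.
Converting to metres (1° lat = 110880 m, cos φ = 0.587352): observed ΔN = -422.5 m, observed ΔE = 263.1 m.
Subtracting the expected shift leaves a residual of -422.5 − (-461.4) = 38.9 m north and 263.1 − (231.3) = 31.8 m east.
Residual distance = √(38.9² + 31.8²) = 50.3 m.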